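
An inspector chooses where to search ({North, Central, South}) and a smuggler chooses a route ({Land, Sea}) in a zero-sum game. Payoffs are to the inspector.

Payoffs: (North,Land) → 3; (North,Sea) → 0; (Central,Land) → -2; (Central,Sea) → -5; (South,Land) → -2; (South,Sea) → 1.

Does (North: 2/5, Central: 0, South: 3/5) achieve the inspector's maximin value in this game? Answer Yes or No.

No

Against Land this mix gives (2/5)·3 + (3/5)·(-2) = 0.
Against Sea this mix gives (2/5)·0 + (3/5)·1 = 3/5.
The smuggler will play Land, holding the inspector to 0. Shifting weight toward the row that does better against Land would raise this floor (the equalizing mix achieves 1/2 against both Land and Sea), so the proposed strategy is not optimal.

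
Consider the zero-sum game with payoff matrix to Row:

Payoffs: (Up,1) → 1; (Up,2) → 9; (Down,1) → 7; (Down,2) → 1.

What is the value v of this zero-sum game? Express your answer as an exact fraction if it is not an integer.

Row minima: Up → 1, Down → 1; maximin = 1.
Column maxima: 1 → 7, 2 → 9; minimax = 7.
1 ≠ 7, so there is no saddle point; optimal play is mixed.
Let Row play Up with probability p. Expected payoff against 1: 1p + 7(1−p) = −6p + 7; against 2: 9p + 1(1−p) = 8p + 1.
Setting these equal: −6p + 7 = 8p + 1 ⇒ −14p = -6 ⇒ p = 3/7, and the value is (-6)·(3/7) + 7 = 31/7.
For Column: with q = P(1), equating Up's and Down's payoffs gives −8q + 9 = 6q + 1 ⇒ q = 4/7.

31/7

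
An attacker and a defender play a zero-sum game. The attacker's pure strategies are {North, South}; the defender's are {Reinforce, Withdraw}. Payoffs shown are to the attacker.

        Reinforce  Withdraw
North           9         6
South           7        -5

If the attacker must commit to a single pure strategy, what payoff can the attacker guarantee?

Row minima: North → 6, South → -5.
The best of these is 6.

6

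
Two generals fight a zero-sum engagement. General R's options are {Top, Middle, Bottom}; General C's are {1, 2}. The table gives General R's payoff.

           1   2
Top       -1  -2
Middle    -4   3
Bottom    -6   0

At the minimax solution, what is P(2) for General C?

3/8

Row minima: Top → -2, Middle → -4, Bottom → -6; maximin = -2.
Column maxima: 1 → -1, 2 → 3; minimax = -1.
-2 ≠ -1, so there is no saddle point; optimal play is mixed.
Bottom is strictly dominated by Middle, so General R never plays it.
On the remaining 2×2 (Top, Middle vs 1, 2):
Let General R play Top with probability p. Expected payoff against 1: (-1)p + (-4)(1−p) = 3p − 4; against 2: (-2)p + 3(1−p) = −5p + 3.
Setting these equal: 3p − 4 = −5p + 3 ⇒ 8p = 7 ⇒ p = 7/8, and the value is (3)·(7/8) − 4 = -11/8.
For General C: with q = P(1), equating Top's and Middle's payoffs gives q − 2 = −7q + 3 ⇒ q = 5/8.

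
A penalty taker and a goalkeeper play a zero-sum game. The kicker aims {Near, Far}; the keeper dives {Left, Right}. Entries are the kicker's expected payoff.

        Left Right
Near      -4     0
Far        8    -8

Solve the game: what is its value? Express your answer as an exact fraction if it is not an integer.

Row minima: Near → -4, Far → -8; maximin = -4.
Column maxima: Left → 8, Right → 0; minimax = 0.
-4 ≠ 0, so there is no saddle point; optimal play is mixed.
Let the kicker play Near with probability p. Expected payoff against Left: (-4)p + 8(1−p) = −12p + 8; against Right: 0p + (-8)(1−p) = 8p − 8.
Setting these equal: −12p + 8 = 8p − 8 ⇒ −20p = -16 ⇒ p = 4/5, and the value is (-12)·(4/5) + 8 = -8/5.
For the keeper: with q = P(Left), equating Near's and Far's payoffs gives −4q = 16q − 8 ⇒ q = 2/5.

-8/5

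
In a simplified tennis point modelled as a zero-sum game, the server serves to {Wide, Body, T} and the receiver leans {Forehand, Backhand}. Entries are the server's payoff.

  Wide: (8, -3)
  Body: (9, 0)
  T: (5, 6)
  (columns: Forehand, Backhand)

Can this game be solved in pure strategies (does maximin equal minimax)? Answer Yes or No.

Row minima: Wide → -3, Body → 0, T → 5; maximin = 5.
Column maxima: Forehand → 9, Backhand → 6; minimax = 6.
5 ≠ 6, so no pure-strategy equilibrium exists.

No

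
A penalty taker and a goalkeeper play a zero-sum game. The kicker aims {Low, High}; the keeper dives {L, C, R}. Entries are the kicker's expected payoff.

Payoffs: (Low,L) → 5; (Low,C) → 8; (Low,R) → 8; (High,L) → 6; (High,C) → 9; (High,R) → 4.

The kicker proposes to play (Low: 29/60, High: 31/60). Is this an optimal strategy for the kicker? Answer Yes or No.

Against L this mix gives (29/60)·5 + (31/60)·6 = 331/60.
Against C this mix gives (29/60)·8 + (31/60)·9 = 511/60.
Against R this mix gives (29/60)·8 + (31/60)·4 = 89/15.
The keeper will play L, holding the kicker to 331/60. Shifting weight toward the row that does better against L would raise this floor (the equalizing mix achieves 28/5 against both L and R), so the proposed strategy is not optimal.

No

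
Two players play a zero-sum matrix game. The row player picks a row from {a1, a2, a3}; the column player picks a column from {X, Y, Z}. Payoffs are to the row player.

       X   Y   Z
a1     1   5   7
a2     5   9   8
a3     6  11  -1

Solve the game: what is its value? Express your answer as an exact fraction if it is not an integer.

Row minima: a1 → 1, a2 → 5, a3 → -1; maximin = 5.
Column maxima: X → 6, Y → 11, Z → 8; minimax = 6.
5 ≠ 6, so there is no saddle point; optimal play is mixed.
a1 is strictly dominated by a2, so the row player never plays it.
Y is strictly dominated by X (it gives the row player strictly more in every row), so the column player never plays it.
On the remaining 2×2 (a2, a3 vs X, Z):
Let the row player play a2 with probability p. Expected payoff against X: 5p + 6(1−p) = −p + 6; against Z: 8p + (-1)(1−p) = 9p − 1.
Setting these equal: −p + 6 = 9p − 1 ⇒ −10p = -7 ⇒ p = 7/10, and the value is (-1)·(7/10) + 6 = 53/10.
For the column player: with q = P(X), equating a2's and a3's payoffs gives −3q + 8 = 7q − 1 ⇒ q = 9/10.

53/10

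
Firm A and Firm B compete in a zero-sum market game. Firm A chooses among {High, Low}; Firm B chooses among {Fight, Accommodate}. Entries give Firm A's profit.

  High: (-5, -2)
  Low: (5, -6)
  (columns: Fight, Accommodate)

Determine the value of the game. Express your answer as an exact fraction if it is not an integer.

Row minima: High → -5, Low → -6; maximin = -5.
Column maxima: Fight → 5, Accommodate → -2; minimax = -2.
-5 ≠ -2, so there is no saddle point; optimal play is mixed.
Let Firm A play High with probability p. Expected payoff against Fight: (-5)p + 5(1−p) = −10p + 5; against Accommodate: (-2)p + (-6)(1−p) = 4p − 6.
Setting these equal: −10p + 5 = 4p − 6 ⇒ −14p = -11 ⇒ p = 11/14, and the value is (-10)·(11/14) + 5 = -20/7.
For Firm B: with q = P(Fight), equating High's and Low's payoffs gives −3q − 2 = 11q − 6 ⇒ q = 2/7.

-20/7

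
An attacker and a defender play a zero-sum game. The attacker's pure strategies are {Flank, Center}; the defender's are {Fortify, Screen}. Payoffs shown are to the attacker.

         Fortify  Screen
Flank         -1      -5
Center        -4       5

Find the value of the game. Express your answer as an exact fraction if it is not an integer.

Row minima: Flank → -5, Center → -4; maximin = -4.
Column maxima: Fortify → -1, Screen → 5; minimax = -1.
-4 ≠ -1, so there is no saddle point; optimal play is mixed.
Let the attacker play Flank with probability p. Expected payoff against Fortify: (-1)p + (-4)(1−p) = 3p − 4; against Screen: (-5)p + 5(1−p) = −10p + 5.
Setting these equal: 3p − 4 = −10p + 5 ⇒ 13p = 9 ⇒ p = 9/13, and the value is (3)·(9/13) − 4 = -25/13.
For the defender: with q = P(Fortify), equating Flank's and Center's payoffs gives 4q − 5 = −9q + 5 ⇒ q = 10/13.

-25/13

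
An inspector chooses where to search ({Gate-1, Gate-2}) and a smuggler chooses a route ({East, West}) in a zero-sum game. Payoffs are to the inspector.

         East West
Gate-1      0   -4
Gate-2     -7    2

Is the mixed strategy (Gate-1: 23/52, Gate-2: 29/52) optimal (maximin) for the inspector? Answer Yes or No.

Against East this mix gives (23/52)·0 + (29/52)·(-7) = -203/52.
Against West this mix gives (23/52)·(-4) + (29/52)·2 = -17/26.
The smuggler will play East, holding the inspector to -203/52. Shifting weight toward the row that does better against East would raise this floor (the equalizing mix achieves -28/13 against both East and West), so the proposed strategy is not optimal.

No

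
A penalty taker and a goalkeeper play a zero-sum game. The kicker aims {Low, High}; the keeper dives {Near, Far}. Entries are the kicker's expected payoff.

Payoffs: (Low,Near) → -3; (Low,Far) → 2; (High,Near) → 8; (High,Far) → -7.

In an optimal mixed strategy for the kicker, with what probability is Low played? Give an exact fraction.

Row minima: Low → -3, High → -7; maximin = -3.
Column maxima: Near → 8, Far → 2; minimax = 2.
-3 ≠ 2, so there is no saddle point; optimal play is mixed.
Let the kicker play Low with probability p. Expected payoff against Near: (-3)p + 8(1−p) = −11p + 8; against Far: 2p + (-7)(1−p) = 9p − 7.
Setting these equal: −11p + 8 = 9p − 7 ⇒ −20p = -15 ⇒ p = 3/4, and the value is (-11)·(3/4) + 8 = -1/4.
For the keeper: with q = P(Near), equating Low's and High's payoffs gives −5q + 2 = 15q − 7 ⇒ q = 9/20.

3/4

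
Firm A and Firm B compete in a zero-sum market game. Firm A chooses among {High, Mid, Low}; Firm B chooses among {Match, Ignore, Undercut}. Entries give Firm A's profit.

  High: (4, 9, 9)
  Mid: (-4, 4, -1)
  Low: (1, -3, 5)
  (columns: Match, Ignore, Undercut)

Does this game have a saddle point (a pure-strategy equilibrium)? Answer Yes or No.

Yes

Row minima: High → 4, Mid → -4, Low → -3; maximin = 4.
Column maxima: Match → 4, Ignore → 9, Undercut → 9; minimax = 4.
maximin = minimax = 4, so a saddle point exists.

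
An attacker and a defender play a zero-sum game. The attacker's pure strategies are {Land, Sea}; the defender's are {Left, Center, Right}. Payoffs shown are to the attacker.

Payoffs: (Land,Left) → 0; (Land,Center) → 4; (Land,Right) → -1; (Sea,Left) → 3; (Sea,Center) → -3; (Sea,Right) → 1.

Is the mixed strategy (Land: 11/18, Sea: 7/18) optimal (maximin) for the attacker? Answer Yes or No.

No

Against Left this mix gives (11/18)·0 + (7/18)·3 = 7/6.
Against Center this mix gives (11/18)·4 + (7/18)·(-3) = 23/18.
Against Right this mix gives (11/18)·(-1) + (7/18)·1 = -2/9.
The defender will play Right, holding the attacker to -2/9. Shifting weight toward the row that does better against Right would raise this floor (the equalizing mix achieves 1/9 against both Right and Center), so the proposed strategy is not optimal.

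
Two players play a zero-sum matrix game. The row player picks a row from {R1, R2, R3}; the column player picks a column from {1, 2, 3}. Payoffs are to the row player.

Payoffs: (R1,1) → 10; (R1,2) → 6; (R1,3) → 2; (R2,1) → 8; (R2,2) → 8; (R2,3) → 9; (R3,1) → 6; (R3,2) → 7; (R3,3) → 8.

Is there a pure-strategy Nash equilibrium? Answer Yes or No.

Yes

Row minima: R1 → 2, R2 → 8, R3 → 6; maximin = 8.
Column maxima: 1 → 10, 2 → 8, 3 → 9; minimax = 8.
maximin = minimax = 8, so a saddle point exists.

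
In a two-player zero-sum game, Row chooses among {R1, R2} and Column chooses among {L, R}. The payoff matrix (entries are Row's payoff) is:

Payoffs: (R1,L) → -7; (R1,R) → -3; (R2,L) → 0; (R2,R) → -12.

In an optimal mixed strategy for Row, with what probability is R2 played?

Row minima: R1 → -7, R2 → -12; maximin = -7.
Column maxima: L → 0, R → -3; minimax = -3.
-7 ≠ -3, so there is no saddle point; optimal play is mixed.
Let Row play R1 with probability p. Expected payoff against L: (-7)p + 0(1−p) = −7p; against R: (-3)p + (-12)(1−p) = 9p − 12.
Setting these equal: −7p = 9p − 12 ⇒ −16p = -12 ⇒ p = 3/4, and the value is (-7)·(3/4) = -21/4.
For Column: with q = P(L), equating R1's and R2's payoffs gives −4q − 3 = 12q − 12 ⇒ q = 9/16.

1/4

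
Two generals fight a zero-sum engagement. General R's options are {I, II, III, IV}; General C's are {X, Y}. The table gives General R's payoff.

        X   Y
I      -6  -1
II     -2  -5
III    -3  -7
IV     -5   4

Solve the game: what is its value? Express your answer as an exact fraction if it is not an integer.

-11/4

Row minima: I → -6, II → -5, III → -7, IV → -5; maximin = -5.
Column maxima: X → -2, Y → 4; minimax = -2.
-5 ≠ -2, so there is no saddle point; optimal play is mixed.
I is strictly dominated by IV, so General R never plays it.
III is strictly dominated by II, so General R never plays it.
On the remaining 2×2 (II, IV vs X, Y):
Let General R play II with probability p. Expected payoff against X: (-2)p + (-5)(1−p) = 3p − 5; against Y: (-5)p + 4(1−p) = −9p + 4.
Setting these equal: 3p − 5 = −9p + 4 ⇒ 12p = 9 ⇒ p = 3/4, and the value is (3)·(3/4) − 5 = -11/4.
For General C: with q = P(X), equating II's and IV's payoffs gives 3q − 5 = −9q + 4 ⇒ q = 3/4.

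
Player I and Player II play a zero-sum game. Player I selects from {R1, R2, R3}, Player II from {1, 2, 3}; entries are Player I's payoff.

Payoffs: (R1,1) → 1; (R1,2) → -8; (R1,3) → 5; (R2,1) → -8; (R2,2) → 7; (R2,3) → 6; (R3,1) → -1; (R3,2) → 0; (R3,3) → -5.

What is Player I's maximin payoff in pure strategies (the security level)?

-5

Row minima: R1 → -8, R2 → -8, R3 → -5.
The best of these is -5.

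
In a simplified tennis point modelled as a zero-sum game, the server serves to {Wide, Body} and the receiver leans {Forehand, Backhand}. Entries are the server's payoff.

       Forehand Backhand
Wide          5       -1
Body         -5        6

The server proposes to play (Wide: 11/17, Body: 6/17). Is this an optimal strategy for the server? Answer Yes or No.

Against Forehand this mix gives (11/17)·5 + (6/17)·(-5) = 25/17.
Against Backhand this mix gives (11/17)·(-1) + (6/17)·6 = 25/17.
All of the receiver's active replies (Forehand, Backhand) yield 25/17, and no column does worse for the server. The mix makes the receiver indifferent and guarantees 25/17, so it is optimal.

Yes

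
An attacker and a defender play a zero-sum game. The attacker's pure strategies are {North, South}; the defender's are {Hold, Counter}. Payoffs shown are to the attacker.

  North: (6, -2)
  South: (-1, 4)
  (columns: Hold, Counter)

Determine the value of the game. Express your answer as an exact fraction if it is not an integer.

Row minima: North → -2, South → -1; maximin = -1.
Column maxima: Hold → 6, Counter → 4; minimax = 4.
-1 ≠ 4, so there is no saddle point; optimal play is mixed.
Let the attacker play North with probability p. Expected payoff against Hold: 6p + (-1)(1−p) = 7p − 1; against Counter: (-2)p + 4(1−p) = −6p + 4.
Setting these equal: 7p − 1 = −6p + 4 ⇒ 13p = 5 ⇒ p = 5/13, and the value is (7)·(5/13) − 1 = 22/13.
For the defender: with q = P(Hold), equating North's and South's payoffs gives 8q − 2 = −5q + 4 ⇒ q = 6/13.

22/13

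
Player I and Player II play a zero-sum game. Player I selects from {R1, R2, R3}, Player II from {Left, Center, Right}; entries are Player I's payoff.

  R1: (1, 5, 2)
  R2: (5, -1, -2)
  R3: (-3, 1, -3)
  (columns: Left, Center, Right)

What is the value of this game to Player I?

3/2

Row minima: R1 → 1, R2 → -2, R3 → -3; maximin = 1.
Column maxima: Left → 5, Center → 5, Right → 2; minimax = 2.
1 ≠ 2, so there is no saddle point; optimal play is mixed.
R3 is strictly dominated by R1, so Player I never plays it.
Center is strictly dominated by Right (it gives Player I strictly more in every row), so Player II never plays it.
On the remaining 2×2 (R1, R2 vs Left, Right):
Let Player I play R1 with probability p. Expected payoff against Left: 1p + 5(1−p) = −4p + 5; against Right: 2p + (-2)(1−p) = 4p − 2.
Setting these equal: −4p + 5 = 4p − 2 ⇒ −8p = -7 ⇒ p = 7/8, and the value is (-4)·(7/8) + 5 = 3/2.
For Player II: with q = P(Left), equating R1's and R2's payoffs gives −q + 2 = 7q − 2 ⇒ q = 1/2.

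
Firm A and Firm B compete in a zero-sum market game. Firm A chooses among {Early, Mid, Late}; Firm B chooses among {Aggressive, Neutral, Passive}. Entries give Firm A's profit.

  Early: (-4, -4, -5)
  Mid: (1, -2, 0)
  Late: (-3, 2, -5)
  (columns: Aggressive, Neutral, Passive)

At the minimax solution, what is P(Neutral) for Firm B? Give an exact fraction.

5/9

Row minima: Early → -5, Mid → -2, Late → -5; maximin = -2.
Column maxima: Aggressive → 1, Neutral → 2, Passive → 0; minimax = 0.
-2 ≠ 0, so there is no saddle point; optimal play is mixed.
Early is strictly dominated by Mid, so Firm A never plays it.
Aggressive is strictly dominated by Passive (it gives Firm A strictly more in every row), so Firm B never plays it.
On the remaining 2×2 (Mid, Late vs Neutral, Passive):
Let Firm A play Mid with probability p. Expected payoff against Neutral: (-2)p + 2(1−p) = −4p + 2; against Passive: 0p + (-5)(1−p) = 5p − 5.
Setting these equal: −4p + 2 = 5p − 5 ⇒ −9p = -7 ⇒ p = 7/9, and the value is (-4)·(7/9) + 2 = -10/9.
For Firm B: with q = P(Neutral), equating Mid's and Late's payoffs gives −2q = 7q − 5 ⇒ q = 5/9.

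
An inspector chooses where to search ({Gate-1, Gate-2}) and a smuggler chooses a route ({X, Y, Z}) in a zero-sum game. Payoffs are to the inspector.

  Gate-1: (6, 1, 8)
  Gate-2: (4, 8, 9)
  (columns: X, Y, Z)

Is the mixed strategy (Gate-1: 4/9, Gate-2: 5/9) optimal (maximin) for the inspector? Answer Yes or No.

Against X this mix gives (4/9)·6 + (5/9)·4 = 44/9.
Against Y this mix gives (4/9)·1 + (5/9)·8 = 44/9.
Against Z this mix gives (4/9)·8 + (5/9)·9 = 77/9.
All of the smuggler's active replies (X, Y) yield 44/9, and no column does worse for the inspector. The mix makes the smuggler indifferent and guarantees 44/9, so it is optimal.

Yes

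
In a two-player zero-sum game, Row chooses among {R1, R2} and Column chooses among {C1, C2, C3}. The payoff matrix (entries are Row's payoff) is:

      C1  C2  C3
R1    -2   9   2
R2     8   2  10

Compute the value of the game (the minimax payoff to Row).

Row minima: R1 → -2, R2 → 2; maximin = 2.
Column maxima: C1 → 8, C2 → 9, C3 → 10; minimax = 8.
2 ≠ 8, so there is no saddle point; optimal play is mixed.
C3 is strictly dominated by C1 (it gives Row strictly more in every row), so Column never plays it.
On the remaining 2×2 (R1, R2 vs C1, C2):
Let Row play R1 with probability p. Expected payoff against C1: (-2)p + 8(1−p) = −10p + 8; against C2: 9p + 2(1−p) = 7p + 2.
Setting these equal: −10p + 8 = 7p + 2 ⇒ −17p = -6 ⇒ p = 6/17, and the value is (-10)·(6/17) + 8 = 76/17.
For Column: with q = P(C1), equating R1's and R2's payoffs gives −11q + 9 = 6q + 2 ⇒ q = 7/17.

76/17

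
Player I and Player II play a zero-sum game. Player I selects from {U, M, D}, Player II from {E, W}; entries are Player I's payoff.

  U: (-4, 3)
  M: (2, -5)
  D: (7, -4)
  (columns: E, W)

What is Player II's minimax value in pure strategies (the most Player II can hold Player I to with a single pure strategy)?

3

Column maxima: E → 7, W → 3.
The smallest of these is 3.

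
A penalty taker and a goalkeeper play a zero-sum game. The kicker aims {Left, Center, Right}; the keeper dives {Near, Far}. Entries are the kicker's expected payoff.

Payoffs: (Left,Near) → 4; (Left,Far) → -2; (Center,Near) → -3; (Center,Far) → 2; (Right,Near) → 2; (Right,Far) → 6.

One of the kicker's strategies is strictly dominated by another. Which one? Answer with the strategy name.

Right gives a strictly higher payoff than Center against every column: 2 > -3, 6 > 2.
So Center is strictly dominated and the kicker never plays it.

Center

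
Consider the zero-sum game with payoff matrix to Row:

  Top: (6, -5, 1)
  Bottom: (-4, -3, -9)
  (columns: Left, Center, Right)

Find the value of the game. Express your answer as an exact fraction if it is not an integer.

Row minima: Top → -5, Bottom → -9; maximin = -5.
Column maxima: Left → 6, Center → -3, Right → 1; minimax = -3.
-5 ≠ -3, so there is no saddle point; optimal play is mixed.
Left is strictly dominated by Right (it gives Row strictly more in every row), so Column never plays it.
On the remaining 2×2 (Top, Bottom vs Center, Right):
Let Row play Top with probability p. Expected payoff against Center: (-5)p + (-3)(1−p) = −2p − 3; against Right: 1p + (-9)(1−p) = 10p − 9.
Setting these equal: −2p − 3 = 10p − 9 ⇒ −12p = -6 ⇒ p = 1/2, and the value is (-2)·(1/2) − 3 = -4.
For Column: with q = P(Center), equating Top's and Bottom's payoffs gives −6q + 1 = 6q − 9 ⇒ q = 5/6.

-4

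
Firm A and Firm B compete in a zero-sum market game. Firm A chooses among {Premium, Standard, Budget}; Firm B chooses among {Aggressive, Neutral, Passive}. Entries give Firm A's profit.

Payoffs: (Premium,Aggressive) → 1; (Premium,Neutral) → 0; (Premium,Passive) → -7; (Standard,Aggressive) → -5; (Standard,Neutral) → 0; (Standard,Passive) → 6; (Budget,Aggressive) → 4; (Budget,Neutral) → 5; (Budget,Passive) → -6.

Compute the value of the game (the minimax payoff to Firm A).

-2/7

Row minima: Premium → -7, Standard → -5, Budget → -6; maximin = -5.
Column maxima: Aggressive → 4, Neutral → 5, Passive → 6; minimax = 4.
-5 ≠ 4, so there is no saddle point; optimal play is mixed.
Premium is strictly dominated by Budget, so Firm A never plays it.
With Premium eliminated, Neutral is strictly dominated by Aggressive (it gives Firm A strictly more in every remaining row), so Firm B never plays it.
On the remaining 2×2 (Standard, Budget vs Aggressive, Passive):
Let Firm A play Standard with probability p. Expected payoff against Aggressive: (-5)p + 4(1−p) = −9p + 4; against Passive: 6p + (-6)(1−p) = 12p − 6.
Setting these equal: −9p + 4 = 12p − 6 ⇒ −21p = -10 ⇒ p = 10/21, and the value is (-9)·(10/21) + 4 = -2/7.
For Firm B: with q = P(Aggressive), equating Standard's and Budget's payoffs gives −11q + 6 = 10q − 6 ⇒ q = 4/7.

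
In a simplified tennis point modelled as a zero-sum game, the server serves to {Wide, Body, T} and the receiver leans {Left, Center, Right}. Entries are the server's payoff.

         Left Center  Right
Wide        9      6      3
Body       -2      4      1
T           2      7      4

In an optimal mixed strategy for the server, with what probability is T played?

3/4

Row minima: Wide → 3, Body → -2, T → 2; maximin = 3.
Column maxima: Left → 9, Center → 7, Right → 4; minimax = 4.
3 ≠ 4, so there is no saddle point; optimal play is mixed.
Body is strictly dominated by Wide, so the server never plays it.
Center is strictly dominated by Right (it gives the server strictly more in every row), so the receiver never plays it.
On the remaining 2×2 (Wide, T vs Left, Right):
Let the server play Wide with probability p. Expected payoff against Left: 9p + 2(1−p) = 7p + 2; against Right: 3p + 4(1−p) = −p + 4.
Setting these equal: 7p + 2 = −p + 4 ⇒ 8p = 2 ⇒ p = 1/4, and the value is (7)·(1/4) + 2 = 15/4.
For the receiver: with q = P(Left), equating Wide's and T's payoffs gives 6q + 3 = −2q + 4 ⇒ q = 1/8.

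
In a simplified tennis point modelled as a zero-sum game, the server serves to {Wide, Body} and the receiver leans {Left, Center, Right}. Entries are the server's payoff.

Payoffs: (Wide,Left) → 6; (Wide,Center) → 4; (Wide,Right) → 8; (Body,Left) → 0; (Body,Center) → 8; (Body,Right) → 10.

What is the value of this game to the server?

Row minima: Wide → 4, Body → 0; maximin = 4.
Column maxima: Left → 6, Center → 8, Right → 10; minimax = 6.
4 ≠ 6, so there is no saddle point; optimal play is mixed.
Right is strictly dominated by Left (it gives the server strictly more in every row), so the receiver never plays it.
On the remaining 2×2 (Wide, Body vs Left, Center):
Let the server play Wide with probability p. Expected payoff against Left: 6p + 0(1−p) = 6p; against Center: 4p + 8(1−p) = −4p + 8.
Setting these equal: 6p = −4p + 8 ⇒ 10p = 8 ⇒ p = 4/5, and the value is (6)·(4/5) = 24/5.
For the receiver: with q = P(Left), equating Wide's and Body's payoffs gives 2q + 4 = −8q + 8 ⇒ q = 2/5.

24/5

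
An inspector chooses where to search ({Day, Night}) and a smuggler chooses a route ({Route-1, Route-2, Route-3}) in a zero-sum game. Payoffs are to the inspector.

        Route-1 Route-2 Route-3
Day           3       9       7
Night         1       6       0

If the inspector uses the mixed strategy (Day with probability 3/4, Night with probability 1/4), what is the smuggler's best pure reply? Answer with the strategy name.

If the smuggler plays Route-1, the inspector's expected payoff is (3/4)·3 + (1/4)·1 = 5/2.
If the smuggler plays Route-2, the inspector's expected payoff is (3/4)·9 + (1/4)·6 = 33/4.
If the smuggler plays Route-3, the inspector's expected payoff is (3/4)·7 + (1/4)·0 = 21/4.
The smuggler minimizes the inspector's payoff; the smallest is 5/2, so the best response is Route-1.

Route-1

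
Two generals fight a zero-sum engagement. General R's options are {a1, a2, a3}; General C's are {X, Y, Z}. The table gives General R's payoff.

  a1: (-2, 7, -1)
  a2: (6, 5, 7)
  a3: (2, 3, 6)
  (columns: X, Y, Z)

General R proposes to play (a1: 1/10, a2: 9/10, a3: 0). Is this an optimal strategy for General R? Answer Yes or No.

Yes

Against X this mix gives (1/10)·(-2) + (9/10)·6 = 26/5.
Against Y this mix gives (1/10)·7 + (9/10)·5 = 26/5.
Against Z this mix gives (1/10)·(-1) + (9/10)·7 = 31/5.
All of General C's active replies (X, Y) yield 26/5, and no column does worse for General R. The mix makes General C indifferent and guarantees 26/5, so it is optimal.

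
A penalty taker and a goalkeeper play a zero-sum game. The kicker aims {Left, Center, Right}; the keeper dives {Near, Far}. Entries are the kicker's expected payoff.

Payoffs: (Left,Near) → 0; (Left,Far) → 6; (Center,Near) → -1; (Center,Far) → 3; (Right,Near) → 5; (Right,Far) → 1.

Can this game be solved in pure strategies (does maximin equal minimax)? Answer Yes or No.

No

Row minima: Left → 0, Center → -1, Right → 1; maximin = 1.
Column maxima: Near → 5, Far → 6; minimax = 5.
1 ≠ 5, so no pure-strategy equilibrium exists.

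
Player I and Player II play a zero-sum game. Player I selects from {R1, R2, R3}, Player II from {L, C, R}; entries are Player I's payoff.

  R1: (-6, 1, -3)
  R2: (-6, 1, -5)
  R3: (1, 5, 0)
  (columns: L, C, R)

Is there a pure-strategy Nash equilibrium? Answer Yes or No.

Row minima: R1 → -6, R2 → -6, R3 → 0; maximin = 0.
Column maxima: L → 1, C → 5, R → 0; minimax = 0.
maximin = minimax = 0, so a saddle point exists.

Yes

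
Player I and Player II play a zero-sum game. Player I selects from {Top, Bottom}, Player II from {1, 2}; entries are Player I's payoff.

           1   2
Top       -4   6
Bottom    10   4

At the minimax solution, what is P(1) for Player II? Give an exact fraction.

1/8

Row minima: Top → -4, Bottom → 4; maximin = 4.
Column maxima: 1 → 10, 2 → 6; minimax = 6.
4 ≠ 6, so there is no saddle point; optimal play is mixed.
Let Player I play Top with probability p. Expected payoff against 1: (-4)p + 10(1−p) = −14p + 10; against 2: 6p + 4(1−p) = 2p + 4.
Setting these equal: −14p + 10 = 2p + 4 ⇒ −16p = -6 ⇒ p = 3/8, and the value is (-14)·(3/8) + 10 = 19/4.
For Player II: with q = P(1), equating Top's and Bottom's payoffs gives −10q + 6 = 6q + 4 ⇒ q = 1/8.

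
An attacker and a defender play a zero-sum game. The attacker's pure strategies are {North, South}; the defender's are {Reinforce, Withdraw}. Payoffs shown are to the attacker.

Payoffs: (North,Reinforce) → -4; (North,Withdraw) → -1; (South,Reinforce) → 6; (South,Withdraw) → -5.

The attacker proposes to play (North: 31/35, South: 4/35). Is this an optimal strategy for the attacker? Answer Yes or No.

No

Against Reinforce this mix gives (31/35)·(-4) + (4/35)·6 = -20/7.
Against Withdraw this mix gives (31/35)·(-1) + (4/35)·(-5) = -51/35.
The defender will play Reinforce, holding the attacker to -20/7. Shifting weight toward the row that does better against Reinforce would raise this floor (the equalizing mix achieves -13/7 against both Reinforce and Withdraw), so the proposed strategy is not optimal.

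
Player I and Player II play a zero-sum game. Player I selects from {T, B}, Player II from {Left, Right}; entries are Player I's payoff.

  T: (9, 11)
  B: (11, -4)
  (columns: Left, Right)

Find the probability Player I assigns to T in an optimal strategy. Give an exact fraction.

15/17

Row minima: T → 9, B → -4; maximin = 9.
Column maxima: Left → 11, Right → 11; minimax = 11.
9 ≠ 11, so there is no saddle point; optimal play is mixed.
Let Player I play T with probability p. Expected payoff against Left: 9p + 11(1−p) = −2p + 11; against Right: 11p + (-4)(1−p) = 15p − 4.
Setting these equal: −2p + 11 = 15p − 4 ⇒ −17p = -15 ⇒ p = 15/17, and the value is (-2)·(15/17) + 11 = 157/17.
For Player II: with q = P(Left), equating T's and B's payoffs gives −2q + 11 = 15q − 4 ⇒ q = 15/17.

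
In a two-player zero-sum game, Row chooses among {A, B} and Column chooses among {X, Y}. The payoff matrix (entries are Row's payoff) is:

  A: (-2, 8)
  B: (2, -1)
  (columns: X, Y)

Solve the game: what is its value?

14/13

Row minima: A → -2, B → -1; maximin = -1.
Column maxima: X → 2, Y → 8; minimax = 2.
-1 ≠ 2, so there is no saddle point; optimal play is mixed.
Let Row play A with probability p. Expected payoff against X: (-2)p + 2(1−p) = −4p + 2; against Y: 8p + (-1)(1−p) = 9p − 1.
Setting these equal: −4p + 2 = 9p − 1 ⇒ −13p = -3 ⇒ p = 3/13, and the value is (-4)·(3/13) + 2 = 14/13.
For Column: with q = P(X), equating A's and B's payoffs gives −10q + 8 = 3q − 1 ⇒ q = 9/13.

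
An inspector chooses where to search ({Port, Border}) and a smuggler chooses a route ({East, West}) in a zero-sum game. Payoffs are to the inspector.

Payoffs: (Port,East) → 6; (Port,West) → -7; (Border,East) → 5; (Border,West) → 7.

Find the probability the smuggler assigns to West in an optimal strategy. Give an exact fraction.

1/15

Row minima: Port → -7, Border → 5; maximin = 5.
Column maxima: East → 6, West → 7; minimax = 6.
5 ≠ 6, so there is no saddle point; optimal play is mixed.
Let the inspector play Port with probability p. Expected payoff against East: 6p + 5(1−p) = p + 5; against West: (-7)p + 7(1−p) = −14p + 7.
Setting these equal: p + 5 = −14p + 7 ⇒ 15p = 2 ⇒ p = 2/15, and the value is (1)·(2/15) + 5 = 77/15.
For the smuggler: with q = P(East), equating Port's and Border's payoffs gives 13q − 7 = −2q + 7 ⇒ q = 14/15.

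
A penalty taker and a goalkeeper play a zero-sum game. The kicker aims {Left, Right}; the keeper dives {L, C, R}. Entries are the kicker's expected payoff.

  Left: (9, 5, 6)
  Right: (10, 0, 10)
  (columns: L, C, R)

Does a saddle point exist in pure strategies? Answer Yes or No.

Row minima: Left → 5, Right → 0; maximin = 5.
Column maxima: L → 10, C → 5, R → 10; minimax = 5.
maximin = minimax = 5, so a saddle point exists.

Yes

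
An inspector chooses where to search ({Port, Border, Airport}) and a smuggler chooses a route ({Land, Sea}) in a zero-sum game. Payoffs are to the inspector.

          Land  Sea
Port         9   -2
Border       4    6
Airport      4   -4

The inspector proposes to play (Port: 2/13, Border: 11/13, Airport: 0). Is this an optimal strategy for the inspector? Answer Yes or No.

Yes

Against Land this mix gives (2/13)·9 + (11/13)·4 = 62/13.
Against Sea this mix gives (2/13)·(-2) + (11/13)·6 = 62/13.
All of the smuggler's active replies (Land, Sea) yield 62/13, and no column does worse for the inspector. The mix makes the smuggler indifferent and guarantees 62/13, so it is optimal.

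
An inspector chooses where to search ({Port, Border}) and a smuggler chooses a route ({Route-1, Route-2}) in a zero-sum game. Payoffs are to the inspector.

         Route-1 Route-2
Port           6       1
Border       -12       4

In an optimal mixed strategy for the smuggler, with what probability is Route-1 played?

Row minima: Port → 1, Border → -12; maximin = 1.
Column maxima: Route-1 → 6, Route-2 → 4; minimax = 4.
1 ≠ 4, so there is no saddle point; optimal play is mixed.
Let the inspector play Port with probability p. Expected payoff against Route-1: 6p + (-12)(1−p) = 18p − 12; against Route-2: 1p + 4(1−p) = −3p + 4.
Setting these equal: 18p − 12 = −3p + 4 ⇒ 21p = 16 ⇒ p = 16/21, and the value is (18)·(16/21) − 12 = 12/7.
For the smuggler: with q = P(Route-1), equating Port's and Border's payoffs gives 5q + 1 = −16q + 4 ⇒ q = 1/7.

1/7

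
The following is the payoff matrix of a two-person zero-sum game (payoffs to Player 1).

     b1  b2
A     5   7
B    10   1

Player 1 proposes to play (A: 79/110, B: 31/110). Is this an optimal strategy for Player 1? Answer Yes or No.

Against b1 this mix gives (79/110)·5 + (31/110)·10 = 141/22.
Against b2 this mix gives (79/110)·7 + (31/110)·1 = 292/55.
Player 2 will play b2, holding Player 1 to 292/55. Shifting weight toward the row that does better against b2 would raise this floor (the equalizing mix achieves 65/11 against both b2 and b1), so the proposed strategy is not optimal.

No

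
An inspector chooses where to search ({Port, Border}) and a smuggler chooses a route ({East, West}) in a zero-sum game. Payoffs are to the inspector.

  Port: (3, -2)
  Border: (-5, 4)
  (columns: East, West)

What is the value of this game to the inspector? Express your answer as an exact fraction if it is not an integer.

Row minima: Port → -2, Border → -5; maximin = -2.
Column maxima: East → 3, West → 4; minimax = 3.
-2 ≠ 3, so there is no saddle point; optimal play is mixed.
Let the inspector play Port with probability p. Expected payoff against East: 3p + (-5)(1−p) = 8p − 5; against West: (-2)p + 4(1−p) = −6p + 4.
Setting these equal: 8p − 5 = −6p + 4 ⇒ 14p = 9 ⇒ p = 9/14, and the value is (8)·(9/14) − 5 = 1/7.
For the smuggler: with q = P(East), equating Port's and Border's payoffs gives 5q − 2 = −9q + 4 ⇒ q = 3/7.

1/7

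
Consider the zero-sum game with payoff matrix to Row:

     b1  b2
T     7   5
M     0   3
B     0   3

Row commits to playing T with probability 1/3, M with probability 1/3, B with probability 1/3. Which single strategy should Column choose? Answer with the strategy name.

If Column plays b1, Row's expected payoff is (1/3)·7 + (1/3)·0 + (1/3)·0 = 7/3.
If Column plays b2, Row's expected payoff is (1/3)·5 + (1/3)·3 + (1/3)·3 = 11/3.
Column minimizes Row's payoff; the smallest is 7/3, so the best response is b1.

b1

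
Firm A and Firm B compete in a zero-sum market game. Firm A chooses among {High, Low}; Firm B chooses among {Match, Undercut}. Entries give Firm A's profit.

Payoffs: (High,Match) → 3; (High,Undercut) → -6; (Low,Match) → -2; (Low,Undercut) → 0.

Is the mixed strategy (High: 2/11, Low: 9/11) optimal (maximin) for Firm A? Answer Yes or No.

Against Match this mix gives (2/11)·3 + (9/11)·(-2) = -12/11.
Against Undercut this mix gives (2/11)·(-6) + (9/11)·0 = -12/11.
All of Firm B's active replies (Match, Undercut) yield -12/11, and no column does worse for Firm A. The mix makes Firm B indifferent and guarantees -12/11, so it is optimal.

Yes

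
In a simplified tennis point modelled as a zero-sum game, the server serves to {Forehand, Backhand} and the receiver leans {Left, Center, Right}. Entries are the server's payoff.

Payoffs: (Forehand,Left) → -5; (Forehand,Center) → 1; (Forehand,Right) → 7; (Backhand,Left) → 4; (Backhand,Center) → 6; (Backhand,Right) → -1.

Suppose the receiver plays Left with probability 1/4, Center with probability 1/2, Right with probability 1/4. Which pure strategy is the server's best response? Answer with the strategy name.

Expected payoff of Forehand: (1/4)·(-5) + (1/2)·1 + (1/4)·7 = 1.
Expected payoff of Backhand: (1/4)·4 + (1/2)·6 + (1/4)·(-1) = 15/4.
The largest is 15/4, so the server's best response is Backhand.

Backhand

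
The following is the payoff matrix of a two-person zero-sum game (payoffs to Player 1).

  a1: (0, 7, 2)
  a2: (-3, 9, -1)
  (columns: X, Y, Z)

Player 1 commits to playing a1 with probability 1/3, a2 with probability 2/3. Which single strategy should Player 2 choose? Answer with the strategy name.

X

If Player 2 plays X, Player 1's expected payoff is (1/3)·0 + (2/3)·(-3) = -2.
If Player 2 plays Y, Player 1's expected payoff is (1/3)·7 + (2/3)·9 = 25/3.
If Player 2 plays Z, Player 1's expected payoff is (1/3)·2 + (2/3)·(-1) = 0.
Player 2 minimizes Player 1's payoff; the smallest is -2, so the best response is X.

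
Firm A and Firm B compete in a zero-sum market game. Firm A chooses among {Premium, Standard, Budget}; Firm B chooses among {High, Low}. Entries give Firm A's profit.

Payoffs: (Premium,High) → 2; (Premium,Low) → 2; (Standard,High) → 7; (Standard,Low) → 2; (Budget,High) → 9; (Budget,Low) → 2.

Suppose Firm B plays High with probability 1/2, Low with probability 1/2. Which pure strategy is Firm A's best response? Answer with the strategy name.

Expected payoff of Premium: (1/2)·2 + (1/2)·2 = 2.
Expected payoff of Standard: (1/2)·7 + (1/2)·2 = 9/2.
Expected payoff of Budget: (1/2)·9 + (1/2)·2 = 11/2.
The largest is 11/2, so Firm A's best response is Budget.

Budget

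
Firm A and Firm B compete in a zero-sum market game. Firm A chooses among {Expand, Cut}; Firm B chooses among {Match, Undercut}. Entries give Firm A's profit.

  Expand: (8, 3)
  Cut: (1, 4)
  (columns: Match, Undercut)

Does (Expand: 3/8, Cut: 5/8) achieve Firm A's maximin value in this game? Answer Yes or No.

Against Match this mix gives (3/8)·8 + (5/8)·1 = 29/8.
Against Undercut this mix gives (3/8)·3 + (5/8)·4 = 29/8.
All of Firm B's active replies (Match, Undercut) yield 29/8, and no column does worse for Firm A. The mix makes Firm B indifferent and guarantees 29/8, so it is optimal.

Yes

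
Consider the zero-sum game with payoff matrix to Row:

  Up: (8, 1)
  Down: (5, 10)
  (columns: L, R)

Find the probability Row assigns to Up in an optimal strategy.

5/12

Row minima: Up → 1, Down → 5; maximin = 5.
Column maxima: L → 8, R → 10; minimax = 8.
5 ≠ 8, so there is no saddle point; optimal play is mixed.
Let Row play Up with probability p. Expected payoff against L: 8p + 5(1−p) = 3p + 5; against R: 1p + 10(1−p) = −9p + 10.
Setting these equal: 3p + 5 = −9p + 10 ⇒ 12p = 5 ⇒ p = 5/12, and the value is (3)·(5/12) + 5 = 25/4.
For Column: with q = P(L), equating Up's and Down's payoffs gives 7q + 1 = −5q + 10 ⇒ q = 3/4.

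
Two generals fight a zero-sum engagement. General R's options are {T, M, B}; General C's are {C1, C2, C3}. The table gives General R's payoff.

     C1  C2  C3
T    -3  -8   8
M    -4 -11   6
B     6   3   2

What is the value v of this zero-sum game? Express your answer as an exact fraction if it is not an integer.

40/17

Row minima: T → -8, M → -11, B → 2; maximin = 2.
Column maxima: C1 → 6, C2 → 3, C3 → 8; minimax = 3.
2 ≠ 3, so there is no saddle point; optimal play is mixed.
M is strictly dominated by T, so General R never plays it.
C1 is strictly dominated by C2 (it gives General R strictly more in every row), so General C never plays it.
On the remaining 2×2 (T, B vs C2, C3):
Let General R play T with probability p. Expected payoff against C2: (-8)p + 3(1−p) = −11p + 3; against C3: 8p + 2(1−p) = 6p + 2.
Setting these equal: −11p + 3 = 6p + 2 ⇒ −17p = -1 ⇒ p = 1/17, and the value is (-11)·(1/17) + 3 = 40/17.
For General C: with q = P(C2), equating T's and B's payoffs gives −16q + 8 = q + 2 ⇒ q = 6/17.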